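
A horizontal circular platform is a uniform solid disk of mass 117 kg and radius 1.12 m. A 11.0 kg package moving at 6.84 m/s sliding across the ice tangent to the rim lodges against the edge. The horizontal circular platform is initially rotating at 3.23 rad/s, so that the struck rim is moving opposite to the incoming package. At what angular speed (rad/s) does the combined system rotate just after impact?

|ω_f| ≈ 1.75 rad/s

The axle reaction passes through the central axle and exerts no torque about it; angular momentum about the central axle is conserved through the impact.
I_p = ½(117)(1.12)² = 73.38 kg·m². Taking the sense of the package's angular momentum as positive, L_{package} = m v R = (11.0)(6.84)(1.12) = 84.27 kg·m²/s.
L_i = −I_p ω_p + m v R = −(73.38)(3.23) + 84.27 = -152.8 kg·m²/s.
After sticking, I_f = I_p + m R² = 73.38 + (11.0)(1.12)² = 87.18 kg·m².
ω_f = L_i / I_f = -152.8 / 87.18 = -1.752 rad/s.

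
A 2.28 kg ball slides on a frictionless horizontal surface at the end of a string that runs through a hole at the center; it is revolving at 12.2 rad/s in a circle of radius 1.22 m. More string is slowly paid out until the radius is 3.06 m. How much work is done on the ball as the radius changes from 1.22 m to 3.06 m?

W ≈ -212 J

No torque about the axis ⇒ m r₁² ω₁ = m r₂² ω₂.
ω₂ = ω₁ (r₁/r₂)² = (12.2)(1.22/3.06)² = 1.939 rad/s.
W = ΔKE = ½m(v₂² − v₁²) = -212.4 J.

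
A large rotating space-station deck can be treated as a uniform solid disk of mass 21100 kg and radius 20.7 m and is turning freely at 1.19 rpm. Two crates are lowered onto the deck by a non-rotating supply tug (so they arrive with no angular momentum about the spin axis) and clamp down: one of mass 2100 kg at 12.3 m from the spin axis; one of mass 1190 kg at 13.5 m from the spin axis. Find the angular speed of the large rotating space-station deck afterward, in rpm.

No external torque acts about the spin axis; L_before = L_after.
I_p = ½(21100)(20.7)² = 4.521e+06 kg·m².
Added inertia Σmr² = (2100)(12.3)² + (1190)(13.5)² = 5.346e+05 kg·m²; I_f = 4.521e+06 + 5.346e+05 = 5.055e+06 kg·m².
ω_f = I_p ω_i / I_f = (4.521e+06)(1.19) / 5.055e+06 = 1.064 rpm.

ω_f ≈ 1.06 rpm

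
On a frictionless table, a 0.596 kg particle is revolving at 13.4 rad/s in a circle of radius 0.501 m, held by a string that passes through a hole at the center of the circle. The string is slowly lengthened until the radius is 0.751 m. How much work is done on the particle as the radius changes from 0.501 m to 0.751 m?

W ≈ -7.45 J

No torque about the axis ⇒ m r₁² ω₁ = m r₂² ω₂.
ω₂ = ω₁ (r₁/r₂)² = (13.4)(0.501/0.751)² = 5.963 rad/s.
W = ΔKE = ½m(v₂² − v₁²) = -7.454 J.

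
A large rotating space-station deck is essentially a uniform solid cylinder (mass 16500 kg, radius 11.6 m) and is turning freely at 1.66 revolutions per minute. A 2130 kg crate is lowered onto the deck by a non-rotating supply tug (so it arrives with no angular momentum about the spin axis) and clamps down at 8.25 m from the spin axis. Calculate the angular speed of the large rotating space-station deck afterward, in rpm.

No external torque acts about the spin axis; L_before = L_after.
I_p = ½(16500)(11.6)² = 1.110e+06 kg·m².
Added inertia Σmr² = (2130)(8.25)² = 1.450e+05 kg·m²; I_f = 1.110e+06 + 1.450e+05 = 1.255e+06 kg·m².
ω_f = I_p ω_i / I_f = (1.110e+06)(1.66) / 1.255e+06 = 1.468 rpm.

ω_f ≈ 1.47 rpm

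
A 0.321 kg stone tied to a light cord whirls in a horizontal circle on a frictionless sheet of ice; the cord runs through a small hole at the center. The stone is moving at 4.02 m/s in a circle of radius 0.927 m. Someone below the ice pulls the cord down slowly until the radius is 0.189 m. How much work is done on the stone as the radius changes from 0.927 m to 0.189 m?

The only horizontal force on the mass is along the cord (radial), so it exerts no torque about the hole and angular momentum m v r is conserved.
v₂ = v₁ r₁ / r₂ = (4.02)(0.927) / (0.189) = 19.72 m/s.
W = ΔKE = ½m(v₂² − v₁²) = 59.80 J.

W ≈ 59.8 J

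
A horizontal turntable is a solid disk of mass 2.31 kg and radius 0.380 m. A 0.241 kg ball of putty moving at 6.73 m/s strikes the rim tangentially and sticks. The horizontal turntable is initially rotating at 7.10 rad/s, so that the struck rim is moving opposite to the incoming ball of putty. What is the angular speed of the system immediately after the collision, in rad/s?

|ω_f| ≈ 2.82 rad/s

The axle reaction passes through the axle and exerts no torque about it; angular momentum about the axle is conserved through the impact.
I_p = ½(2.31)(0.380)² = 0.1668 kg·m². Taking the sense of the ball of putty's angular momentum as positive, L_{ball} = m v R = (0.241)(6.73)(0.380) = 0.6163 kg·m²/s.
L_i = −I_p ω_p + m v R = −(0.1668)(7.10) + 0.6163 = -0.5678 kg·m²/s.
After sticking, I_f = I_p + m R² = 0.1668 + (0.241)(0.380)² = 0.2016 kg·m².
ω_f = L_i / I_f = -0.5678 / 0.2016 = -2.817 rad/s.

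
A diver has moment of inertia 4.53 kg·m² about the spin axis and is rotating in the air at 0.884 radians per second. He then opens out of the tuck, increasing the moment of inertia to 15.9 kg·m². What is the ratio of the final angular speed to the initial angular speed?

With no external torque about the axis, L is conserved: I₁ω₁ = I₂ω₂.
ω₂/ω₁ = I₁/I₂ = 4.530 / 15.90 = 0.2849.

ω₂/ω₁ ≈ 0.285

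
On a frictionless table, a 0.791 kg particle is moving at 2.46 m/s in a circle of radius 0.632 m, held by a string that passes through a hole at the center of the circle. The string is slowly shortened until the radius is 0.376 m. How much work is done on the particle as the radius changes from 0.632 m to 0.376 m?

The only horizontal force on the mass is along the cord (radial), so it exerts no torque about the hole and angular momentum m v r is conserved.
v₂ = v₁ r₁ / r₂ = (2.46)(0.632) / (0.376) = 4.135 m/s.
W = ΔKE = ½m(v₂² − v₁²) = 4.369 J.

W ≈ 4.37 J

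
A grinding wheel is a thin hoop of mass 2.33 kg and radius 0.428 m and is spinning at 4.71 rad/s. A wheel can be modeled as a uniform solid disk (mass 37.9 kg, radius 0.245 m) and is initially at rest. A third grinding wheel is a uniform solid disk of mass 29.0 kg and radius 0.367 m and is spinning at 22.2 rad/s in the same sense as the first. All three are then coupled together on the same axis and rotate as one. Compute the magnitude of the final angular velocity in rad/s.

No external torque acts about the common axis, so total angular momentum is conserved.
Moments of inertia: I_A = (2.33)(0.428)² = 0.4268 kg·m²; I_B = ½(37.9)(0.245)² = 1.137 kg·m²; I_C = ½(29.0)(0.367)² = 1.953 kg·m².
Taking A's sense as positive: L = (0.4268)(4.71) + (1.953)(22.2) = 45.37 kg·m²·rad/s.
Combined I = 0.4268 + 1.137 + 1.953 = 3.517 kg·m².
ω_f = L / I = 45.37 / 3.517 = 12.90 rad/s.

|ω_f| ≈ 12.9 rad/s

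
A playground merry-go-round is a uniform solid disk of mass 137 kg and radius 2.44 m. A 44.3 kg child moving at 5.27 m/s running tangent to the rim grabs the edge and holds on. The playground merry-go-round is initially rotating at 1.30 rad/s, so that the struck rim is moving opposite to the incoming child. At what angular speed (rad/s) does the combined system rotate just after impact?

|ω_f| ≈ 0.0588 rad/s

About the axle the impulsive forces during the collision are internal, so angular momentum about that axis is conserved.
I_p = ½(137)(2.44)² = 407.8 kg·m². Taking the sense of the child's angular momentum as positive, L_{child} = m v R = (44.3)(5.27)(2.44) = 569.6 kg·m²/s.
L_i = −I_p ω_p + m v R = −(407.8)(1.30) + 569.6 = 39.48 kg·m²/s.
After sticking, I_f = I_p + m R² = 407.8 + (44.3)(2.44)² = 671.6 kg·m².
ω_f = L_i / I_f = 39.48 / 671.6 = 0.05878 rad/s.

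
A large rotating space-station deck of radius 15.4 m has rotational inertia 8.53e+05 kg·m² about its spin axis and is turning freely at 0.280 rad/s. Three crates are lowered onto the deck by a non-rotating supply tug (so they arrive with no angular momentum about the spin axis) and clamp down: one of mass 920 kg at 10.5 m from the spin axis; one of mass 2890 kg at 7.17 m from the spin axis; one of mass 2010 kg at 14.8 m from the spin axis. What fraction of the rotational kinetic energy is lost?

No external torque acts about the spin axis; L_before = L_after.
Added inertia Σmr² = (920)(10.5)² + (2890)(7.17)² + (2010)(14.8)² = 6.903e+05 kg·m²; I_f = 8.530e+05 + 6.903e+05 = 1.543e+06 kg·m².
ω_f = I_p ω_i / I_f = (8.530e+05)(0.280) / 1.543e+06 = 0.1548 rad/s.
KE_i = ½(8.530e+05)(0.2800 rad/s)² = 33440 J; KE_f = ½(1.543e+06)(0.1548)² = 18480 J.
Fraction lost = 0.4473.

fraction ≈ 0.447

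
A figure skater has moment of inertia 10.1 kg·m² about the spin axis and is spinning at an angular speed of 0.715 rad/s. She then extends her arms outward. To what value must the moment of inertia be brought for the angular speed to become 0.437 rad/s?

With no external torque about the axis, L is conserved: I₁ω₁ = I₂ω₂.
I₂ = I₁ω₁ / ω₂ = (10.1)(0.715) / (0.437) = 16.53 kg·m².

I₂ ≈ 16.5 kg·m²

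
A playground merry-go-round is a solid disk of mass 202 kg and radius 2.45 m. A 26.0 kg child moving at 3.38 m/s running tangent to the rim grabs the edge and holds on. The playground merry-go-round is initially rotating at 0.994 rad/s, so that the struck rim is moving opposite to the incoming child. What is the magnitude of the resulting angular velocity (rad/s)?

|ω_f| ≈ 0.508 rad/s

About the axle the impulsive forces during the collision are internal, so angular momentum about that axis is conserved.
I_p = ½(202)(2.45)² = 606.3 kg·m². Taking the sense of the child's angular momentum as positive, L_{child} = m v R = (26.0)(3.38)(2.45) = 215.3 kg·m²/s.
L_i = −I_p ω_p + m v R = −(606.3)(0.994) + 215.3 = -387.3 kg·m²/s.
After sticking, I_f = I_p + m R² = 606.3 + (26.0)(2.45)² = 762.3 kg·m².
ω_f = L_i / I_f = -387.3 / 762.3 = -0.5081 rad/s.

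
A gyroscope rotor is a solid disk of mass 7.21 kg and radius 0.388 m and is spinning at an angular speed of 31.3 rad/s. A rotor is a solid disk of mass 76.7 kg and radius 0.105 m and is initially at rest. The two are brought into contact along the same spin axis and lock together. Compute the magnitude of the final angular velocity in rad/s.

No external torque acts about the common axis, so total angular momentum is conserved.
Moments of inertia: I_A = ½(7.21)(0.388)² = 0.5427 kg·m²; I_B = ½(76.7)(0.105)² = 0.4228 kg·m².
Taking A's sense as positive: L = (0.5427)(31.3) = 16.99 kg·m²·rad/s.
Combined I = 0.5427 + 0.4228 = 0.9655 kg·m².
ω_f = L / I = 16.99 / 0.9655 = 17.59 rad/s.

|ω_f| ≈ 17.6 rad/s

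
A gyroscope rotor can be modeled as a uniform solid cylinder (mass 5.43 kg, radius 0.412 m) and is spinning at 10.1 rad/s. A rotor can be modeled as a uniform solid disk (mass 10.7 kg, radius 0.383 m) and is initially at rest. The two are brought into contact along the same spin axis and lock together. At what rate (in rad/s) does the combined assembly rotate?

|ω_f| ≈ 3.74 rad/s

The coupling torques are internal; angular momentum about the shared axis is conserved.
Moments of inertia: I_A = ½(5.43)(0.412)² = 0.4609 kg·m²; I_B = ½(10.7)(0.383)² = 0.7848 kg·m².
Taking A's sense as positive: L = (0.4609)(10.1) = 4.655 kg·m²·rad/s.
Combined I = 0.4609 + 0.7848 = 1.246 kg·m².
ω_f = L / I = 4.655 / 1.246 = 3.737 rad/s.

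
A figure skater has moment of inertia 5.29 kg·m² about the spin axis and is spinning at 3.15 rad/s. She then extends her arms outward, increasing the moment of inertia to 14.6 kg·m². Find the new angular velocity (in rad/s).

ω₂ ≈ 1.14 rad/s

With no external torque about the axis, L is conserved: I₁ω₁ = I₂ω₂.
ω₂ = I₁ω₁ / I₂ = (5.290)(3.15 rad/s) / (14.60) = 1.141 rad/s.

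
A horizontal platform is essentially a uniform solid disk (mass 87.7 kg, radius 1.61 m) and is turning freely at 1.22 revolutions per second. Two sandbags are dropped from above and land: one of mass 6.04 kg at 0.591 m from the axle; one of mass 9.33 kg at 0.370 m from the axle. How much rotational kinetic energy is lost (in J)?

energy lost ≈ 96.6 J

No external torque acts about the axle; L_before = L_after.
I_p = ½(87.7)(1.61)² = 113.7 kg·m².
Added inertia Σmr² = (6.04)(0.591)² + (9.33)(0.370)² = 3.387 kg·m²; I_f = 113.7 + 3.387 = 117.1 kg·m².
ω_f = I_p ω_i / I_f = (113.7)(1.22) / 117.1 = 1.185 rev/s.
KE_i = ½(113.7)(7.665 rad/s)² = 3339 J; KE_f = ½(117.1)(7.444)² = 3243 J.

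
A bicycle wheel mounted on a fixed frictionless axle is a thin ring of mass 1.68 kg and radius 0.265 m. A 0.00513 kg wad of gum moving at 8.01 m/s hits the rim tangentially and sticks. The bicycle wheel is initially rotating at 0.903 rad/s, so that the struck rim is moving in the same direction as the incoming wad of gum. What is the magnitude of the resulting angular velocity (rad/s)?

|ω_f| ≈ 0.992 rad/s

About the axle the impulsive forces during the collision are internal, so angular momentum about that axis is conserved.
I_p = (1.68)(0.265)² = 0.1180 kg·m². Taking the sense of the wad of gum's angular momentum as positive, L_{wad} = m v R = (0.00513)(8.01)(0.265) = 0.01089 kg·m²/s.
L_i = +I_p ω_p + m v R = +(0.1180)(0.903) + 0.01089 = 0.1174 kg·m²/s.
After sticking, I_f = I_p + m R² = 0.1180 + (0.00513)(0.265)² = 0.1183 kg·m².
ω_f = L_i / I_f = 0.1174 / 0.1183 = 0.9923 rad/s.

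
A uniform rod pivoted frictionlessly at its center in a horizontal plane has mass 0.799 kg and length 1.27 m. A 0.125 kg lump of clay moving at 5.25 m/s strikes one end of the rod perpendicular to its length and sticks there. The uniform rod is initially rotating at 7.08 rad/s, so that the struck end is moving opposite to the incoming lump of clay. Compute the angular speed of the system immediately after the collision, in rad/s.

|ω_f| ≈ 2.18 rad/s

The axle reaction passes through the pivot and exerts no torque about it; angular momentum about the pivot is conserved through the impact.
I_p = (1/12)(0.799)(1.27)² = 0.1074 kg·m². Taking the sense of the lump of clay's angular momentum as positive, L_{lump} = m v R = (0.125)(5.25)(1.27/2) = 0.4167 kg·m²/s.
L_i = −I_p ω_p + m v R = −(0.1074)(7.08) + 0.4167 = -0.3436 kg·m²/s.
After sticking, I_f = I_p + m R² = 0.1074 + (0.125)(1.27/2)² = 0.1578 kg·m².
ω_f = L_i / I_f = -0.3436 / 0.1578 = -2.178 rad/s.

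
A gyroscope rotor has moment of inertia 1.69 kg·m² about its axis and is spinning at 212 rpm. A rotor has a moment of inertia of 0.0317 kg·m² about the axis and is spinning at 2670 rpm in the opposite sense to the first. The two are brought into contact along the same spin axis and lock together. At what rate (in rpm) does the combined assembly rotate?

The coupling torques are internal; angular momentum about the shared axis is conserved.
Taking A's sense as positive: L = (1.690)(212) − (0.03170)(2670) = 273.6 kg·m²·rpm.
Combined I = 1.690 + 0.03170 = 1.722 kg·m².
ω_f = L / I = 273.6 / 1.722 = 158.9 rpm.

|ω_f| ≈ 159 rpm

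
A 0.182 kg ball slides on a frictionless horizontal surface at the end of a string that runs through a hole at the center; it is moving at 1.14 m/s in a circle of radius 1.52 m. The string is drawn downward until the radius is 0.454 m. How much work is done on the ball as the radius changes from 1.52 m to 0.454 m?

Central (radial) force ⇒ zero torque about the center ⇒ m v r is constant.
v₂ = v₁ r₁ / r₂ = (1.14)(1.52) / (0.454) = 3.817 m/s.
W = ΔKE = ½m(v₂² − v₁²) = 1.207 J.

W ≈ 1.21 J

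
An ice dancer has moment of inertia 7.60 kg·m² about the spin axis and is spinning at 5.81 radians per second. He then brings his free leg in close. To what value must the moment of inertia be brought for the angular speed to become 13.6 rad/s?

No external torque acts about the spin axis, so angular momentum is conserved.
I₂ = I₁ω₁ / ω₂ = (7.60)(5.81) / (13.6) = 3.247 kg·m².

I₂ ≈ 3.25 kg·m²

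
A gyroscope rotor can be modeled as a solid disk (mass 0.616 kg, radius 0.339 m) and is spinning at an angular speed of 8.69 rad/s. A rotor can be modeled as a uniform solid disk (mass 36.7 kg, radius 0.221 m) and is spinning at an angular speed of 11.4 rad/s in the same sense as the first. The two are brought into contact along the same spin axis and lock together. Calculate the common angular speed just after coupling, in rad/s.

|ω_f| ≈ 11.3 rad/s

The coupling torques are internal; angular momentum about the shared axis is conserved.
Moments of inertia: I_A = ½(0.616)(0.339)² = 0.03540 kg·m²; I_B = ½(36.7)(0.221)² = 0.8962 kg·m².
Taking A's sense as positive: L = (0.03540)(8.69) + (0.8962)(11.4) = 10.52 kg·m²·rad/s.
Combined I = 0.03540 + 0.8962 = 0.9316 kg·m².
ω_f = L / I = 10.52 / 0.9316 = 11.30 rad/s.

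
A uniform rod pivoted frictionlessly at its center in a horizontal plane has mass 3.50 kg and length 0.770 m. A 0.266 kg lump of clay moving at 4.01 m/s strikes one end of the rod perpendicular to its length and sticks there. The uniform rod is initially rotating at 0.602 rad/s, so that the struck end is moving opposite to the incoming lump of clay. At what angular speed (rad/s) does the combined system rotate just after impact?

|ω_f| ≈ 1.44 rad/s

The axle reaction passes through the pivot and exerts no torque about it; angular momentum about the pivot is conserved through the impact.
I_p = (1/12)(3.50)(0.770)² = 0.1729 kg·m². Taking the sense of the lump of clay's angular momentum as positive, L_{lump} = m v R = (0.266)(4.01)(0.770/2) = 0.4107 kg·m²/s.
L_i = −I_p ω_p + m v R = −(0.1729)(0.602) + 0.4107 = 0.3066 kg·m²/s.
After sticking, I_f = I_p + m R² = 0.1729 + (0.266)(0.770/2)² = 0.2124 kg·m².
ω_f = L_i / I_f = 0.3066 / 0.2124 = 1.444 rad/s.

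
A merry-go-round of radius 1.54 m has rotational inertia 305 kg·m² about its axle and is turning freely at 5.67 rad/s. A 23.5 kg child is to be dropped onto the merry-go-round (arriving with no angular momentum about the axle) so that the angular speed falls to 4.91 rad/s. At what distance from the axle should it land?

The added mass arrives with no angular momentum about the axle, and any external torque about the axle is negligible, so the system's angular momentum is conserved.
I_p ω_i = (I_p + m r²) ω_f ⇒ m r² = I_p(ω_i/ω_f − 1) = 305.0(5.67/4.91 − 1) = 47.21 kg·m².
r = √(47.21/23.5) = 1.417 m.

r ≈ 1.42 m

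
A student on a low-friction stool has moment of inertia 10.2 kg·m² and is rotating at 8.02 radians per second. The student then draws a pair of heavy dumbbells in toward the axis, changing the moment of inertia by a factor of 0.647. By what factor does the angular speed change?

ω₂/ω₁ ≈ 1.55

No external torque acts about the spin axis, so angular momentum is conserved.
I₂ = 0.647 × 10.2 = 6.599 kg·m².
ω₂/ω₁ = I₁/I₂ = 10.20 / 6.599 = 1.546.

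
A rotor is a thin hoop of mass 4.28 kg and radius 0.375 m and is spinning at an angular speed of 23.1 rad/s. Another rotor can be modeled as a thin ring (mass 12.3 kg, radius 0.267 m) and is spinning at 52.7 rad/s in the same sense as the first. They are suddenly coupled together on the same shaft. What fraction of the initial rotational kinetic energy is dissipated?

fraction ≈ 0.113

The coupling torques are internal; angular momentum about the shared axis is conserved.
Moments of inertia: I_A = (4.28)(0.375)² = 0.6019 kg·m²; I_B = (12.3)(0.267)² = 0.8769 kg·m².
Taking A's sense as positive: L = (0.6019)(23.1) + (0.8769)(52.7) = 60.11 kg·m²·rad/s.
Combined I = 0.6019 + 0.8769 = 1.479 kg·m².
ω_f = L / I = 60.11 / 1.479 = 40.65 rad/s.
KE_i = ½ΣIω² = 1378 J; KE_f = ½(1.479)(40.65)² = 1222 J.
Fraction dissipated = (KE_i − KE_f)/KE_i = 0.1134.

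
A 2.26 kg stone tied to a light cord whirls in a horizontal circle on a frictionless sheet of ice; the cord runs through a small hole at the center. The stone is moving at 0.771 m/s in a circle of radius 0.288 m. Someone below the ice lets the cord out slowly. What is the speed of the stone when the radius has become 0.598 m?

Central (radial) force ⇒ zero torque about the center ⇒ m v r is constant.
v₂ = v₁ r₁ / r₂ = (0.771)(0.288) / (0.598) = 0.3713 m/s.

v₂ ≈ 0.371 m/s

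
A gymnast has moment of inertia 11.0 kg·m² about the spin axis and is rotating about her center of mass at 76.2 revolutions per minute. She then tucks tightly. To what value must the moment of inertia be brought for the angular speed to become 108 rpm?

I₂ ≈ 7.76 kg·m²

With no external torque about the axis, L is conserved: I₁ω₁ = I₂ω₂.
I₂ = I₁ω₁ / ω₂ = (11.0)(76.2) / (108) = 7.761 kg·m².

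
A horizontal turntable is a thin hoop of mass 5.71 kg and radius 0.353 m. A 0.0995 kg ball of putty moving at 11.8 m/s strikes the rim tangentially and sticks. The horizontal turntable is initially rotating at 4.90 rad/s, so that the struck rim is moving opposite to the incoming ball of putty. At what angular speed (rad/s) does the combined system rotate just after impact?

|ω_f| ≈ 4.24 rad/s

About the axle the impulsive forces during the collision are internal, so angular momentum about that axis is conserved.
I_p = (5.71)(0.353)² = 0.7115 kg·m². Taking the sense of the ball of putty's angular momentum as positive, L_{ball} = m v R = (0.0995)(11.8)(0.353) = 0.4145 kg·m²/s.
L_i = −I_p ω_p + m v R = −(0.7115)(4.90) + 0.4145 = -3.072 kg·m²/s.
After sticking, I_f = I_p + m R² = 0.7115 + (0.0995)(0.353)² = 0.7239 kg·m².
ω_f = L_i / I_f = -3.072 / 0.7239 = -4.244 rad/s.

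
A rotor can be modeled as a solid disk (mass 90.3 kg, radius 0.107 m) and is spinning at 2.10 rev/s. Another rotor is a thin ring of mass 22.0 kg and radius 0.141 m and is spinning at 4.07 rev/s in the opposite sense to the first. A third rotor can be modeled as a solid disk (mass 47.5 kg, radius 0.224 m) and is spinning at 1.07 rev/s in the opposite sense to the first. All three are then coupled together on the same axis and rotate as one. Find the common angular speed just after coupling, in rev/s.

The coupling torques are internal; angular momentum about the shared axis is conserved.
Moments of inertia: I_A = ½(90.3)(0.107)² = 0.5169 kg·m²; I_B = (22.0)(0.141)² = 0.4374 kg·m²; I_C = ½(47.5)(0.224)² = 1.192 kg·m².
Taking A's sense as positive: L = (0.5169)(2.10) − (0.4374)(4.07) − (1.192)(1.07) = -1.970 kg·m²·rev/s.
Combined I = 0.5169 + 0.4374 + 1.192 = 2.146 kg·m².
ω_f = L / I = -1.970 / 2.146 = -0.9179 rev/s.

|ω_f| ≈ 0.918 rev/s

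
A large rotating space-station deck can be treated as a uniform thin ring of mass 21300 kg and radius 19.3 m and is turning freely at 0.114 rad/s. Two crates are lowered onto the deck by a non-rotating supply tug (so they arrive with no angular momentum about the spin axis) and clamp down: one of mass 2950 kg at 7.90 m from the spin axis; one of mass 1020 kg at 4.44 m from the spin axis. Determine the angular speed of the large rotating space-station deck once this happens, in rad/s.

ω_f ≈ 0.111 rad/s

No external torque acts about the spin axis; L_before = L_after.
I_p = (21300)(19.3)² = 7.934e+06 kg·m².
Added inertia Σmr² = (2950)(7.90)² + (1020)(4.44)² = 2.042e+05 kg·m²; I_f = 7.934e+06 + 2.042e+05 = 8.138e+06 kg·m².
ω_f = I_p ω_i / I_f = (7.934e+06)(0.114) / 8.138e+06 = 0.1111 rad/s.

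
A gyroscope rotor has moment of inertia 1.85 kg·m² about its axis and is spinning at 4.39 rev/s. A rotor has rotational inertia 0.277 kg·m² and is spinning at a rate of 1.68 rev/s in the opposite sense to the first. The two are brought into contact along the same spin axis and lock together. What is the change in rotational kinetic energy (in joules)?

ΔKE ≈ -175 J

No external torque acts about the common axis, so total angular momentum is conserved.
Taking A's sense as positive: L = (1.850)(4.39) − (0.2770)(1.68) = 7.656 kg·m²·rev/s.
Combined I = 1.850 + 0.2770 = 2.127 kg·m².
ω_f = L / I = 7.656 / 2.127 = 3.600 rev/s.
KE_i = ½ΣIω² = 719.2 J; KE_f = ½(2.127)(22.62)² = 544.0 J.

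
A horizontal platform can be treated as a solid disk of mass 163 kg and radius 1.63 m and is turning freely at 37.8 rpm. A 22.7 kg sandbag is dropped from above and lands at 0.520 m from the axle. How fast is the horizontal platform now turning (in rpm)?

The added mass arrives with no angular momentum about the axle, and any external torque about the axle is negligible, so the system's angular momentum is conserved.
I_p = ½(163)(1.63)² = 216.5 kg·m².
Added inertia Σmr² = (22.7)(0.520)² = 6.138 kg·m²; I_f = 216.5 + 6.138 = 222.7 kg·m².
ω_f = I_p ω_i / I_f = (216.5)(37.8) / 222.7 = 36.76 rpm.

ω_f ≈ 36.8 rpm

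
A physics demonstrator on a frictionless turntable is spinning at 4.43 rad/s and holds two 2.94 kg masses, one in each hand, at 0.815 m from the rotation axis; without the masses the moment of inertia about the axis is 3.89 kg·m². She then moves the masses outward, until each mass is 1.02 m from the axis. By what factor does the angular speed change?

With no external torque about the axis, L is conserved: I₁ω₁ = I₂ω₂.
I₁ = 3.89 + 2(2.94)(0.815)² = 7.796 kg·m²; I₂ = 3.89 + 2(2.94)(1.02)² = 10.01 kg·m².
ω₂/ω₁ = I₁/I₂ = 7.796 / 10.01 = 0.7790.

ω₂/ω₁ ≈ 0.779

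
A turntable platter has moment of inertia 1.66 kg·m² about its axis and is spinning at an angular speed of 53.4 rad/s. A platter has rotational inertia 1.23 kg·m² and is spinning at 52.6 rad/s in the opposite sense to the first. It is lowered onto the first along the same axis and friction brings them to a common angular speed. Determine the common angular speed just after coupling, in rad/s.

|ω_f| ≈ 8.29 rad/s

No external torque acts about the common axis, so total angular momentum is conserved.
Taking A's sense as positive: L = (1.660)(53.4) − (1.230)(52.6) = 23.95 kg·m²·rad/s.
Combined I = 1.660 + 1.230 = 2.890 kg·m².
ω_f = L / I = 23.95 / 2.890 = 8.286 rad/s.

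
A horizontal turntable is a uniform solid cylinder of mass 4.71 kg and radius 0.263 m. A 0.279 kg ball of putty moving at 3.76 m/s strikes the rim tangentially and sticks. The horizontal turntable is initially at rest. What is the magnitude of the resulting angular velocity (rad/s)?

|ω_f| ≈ 1.51 rad/s

The axle reaction passes through the axle and exerts no torque about it; angular momentum about the axle is conserved through the impact.
I_p = ½(4.71)(0.263)² = 0.1629 kg·m². Taking the sense of the ball of putty's angular momentum as positive, L_{ball} = m v R = (0.279)(3.76)(0.263) = 0.2759 kg·m²/s.
L_i = 0 + 0.2759 = 0.2759 kg·m²/s.
After sticking, I_f = I_p + m R² = 0.1629 + (0.279)(0.263)² = 0.1822 kg·m².
ω_f = L_i / I_f = 0.2759 / 0.1822 = 1.514 rad/s.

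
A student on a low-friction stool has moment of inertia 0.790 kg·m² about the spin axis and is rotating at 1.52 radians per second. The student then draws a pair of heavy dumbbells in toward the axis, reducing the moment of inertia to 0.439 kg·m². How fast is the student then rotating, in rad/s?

With no external torque about the axis, L is conserved: I₁ω₁ = I₂ω₂.
ω₂ = I₁ω₁ / I₂ = (0.7900)(1.52 rad/s) / (0.4390) = 2.735 rad/s.

ω₂ ≈ 2.74 rad/s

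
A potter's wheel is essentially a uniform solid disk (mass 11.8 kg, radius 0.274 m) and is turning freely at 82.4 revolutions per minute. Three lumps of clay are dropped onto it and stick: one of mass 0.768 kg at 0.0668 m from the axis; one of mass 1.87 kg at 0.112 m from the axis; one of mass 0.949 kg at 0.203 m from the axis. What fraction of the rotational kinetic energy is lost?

fraction ≈ 0.130

The added mass arrives with no angular momentum about the axis, and any external torque about the axis is negligible, so the system's angular momentum is conserved.
I_p = ½(11.8)(0.274)² = 0.4429 kg·m².
Added inertia Σmr² = (0.768)(0.0668)² + (1.87)(0.112)² + (0.949)(0.203)² = 0.06599 kg·m²; I_f = 0.4429 + 0.06599 = 0.5089 kg·m².
ω_f = I_p ω_i / I_f = (0.4429)(82.4) / 0.5089 = 71.72 rpm.
KE_i = ½(0.4429)(8.629 rad/s)² = 16.49 J; KE_f = ½(0.5089)(7.510)² = 14.35 J.
Fraction lost = 0.1297.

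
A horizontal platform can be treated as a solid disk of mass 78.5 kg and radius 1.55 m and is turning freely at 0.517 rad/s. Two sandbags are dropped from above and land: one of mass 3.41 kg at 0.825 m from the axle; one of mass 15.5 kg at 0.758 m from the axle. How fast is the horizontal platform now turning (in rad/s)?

No external torque acts about the axle; L_before = L_after.
I_p = ½(78.5)(1.55)² = 94.30 kg·m².
Added inertia Σmr² = (3.41)(0.825)² + (15.5)(0.758)² = 11.23 kg·m²; I_f = 94.30 + 11.23 = 105.5 kg·m².
ω_f = I_p ω_i / I_f = (94.30)(0.517) / 105.5 = 0.4620 rad/s.

ω_f ≈ 0.462 rad/s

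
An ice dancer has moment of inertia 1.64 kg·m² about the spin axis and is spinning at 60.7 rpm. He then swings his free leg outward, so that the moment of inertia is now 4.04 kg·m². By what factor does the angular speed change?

ω₂/ω₁ ≈ 0.406

No external torque acts about the spin axis, so angular momentum is conserved.
ω₂/ω₁ = I₁/I₂ = 1.640 / 4.040 = 0.4059.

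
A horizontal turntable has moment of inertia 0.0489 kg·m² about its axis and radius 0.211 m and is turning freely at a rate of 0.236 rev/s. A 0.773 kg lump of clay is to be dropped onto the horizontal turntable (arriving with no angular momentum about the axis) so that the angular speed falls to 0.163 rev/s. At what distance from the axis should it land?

No external torque acts about the axis; L_before = L_after.
I_p ω_i = (I_p + m r²) ω_f ⇒ m r² = I_p(ω_i/ω_f − 1) = 0.04890(0.236/0.163 − 1) = 0.02190 kg·m².
r = √(0.02190/0.773) = 0.1683 m.

r ≈ 0.168 m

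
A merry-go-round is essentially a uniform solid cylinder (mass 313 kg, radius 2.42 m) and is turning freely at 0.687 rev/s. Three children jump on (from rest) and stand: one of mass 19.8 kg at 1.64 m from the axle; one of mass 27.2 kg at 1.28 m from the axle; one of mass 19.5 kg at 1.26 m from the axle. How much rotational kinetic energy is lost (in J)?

No external torque acts about the axle; L_before = L_after.
I_p = ½(313)(2.42)² = 916.5 kg·m².
Added inertia Σmr² = (19.8)(1.64)² + (27.2)(1.28)² + (19.5)(1.26)² = 128.8 kg·m²; I_f = 916.5 + 128.8 = 1045 kg·m².
ω_f = I_p ω_i / I_f = (916.5)(0.687) / 1045 = 0.6024 rev/s.
KE_i = ½(916.5)(4.317 rad/s)² = 8539 J; KE_f = ½(1045)(3.785)² = 7487 J.

energy lost ≈ 1050 J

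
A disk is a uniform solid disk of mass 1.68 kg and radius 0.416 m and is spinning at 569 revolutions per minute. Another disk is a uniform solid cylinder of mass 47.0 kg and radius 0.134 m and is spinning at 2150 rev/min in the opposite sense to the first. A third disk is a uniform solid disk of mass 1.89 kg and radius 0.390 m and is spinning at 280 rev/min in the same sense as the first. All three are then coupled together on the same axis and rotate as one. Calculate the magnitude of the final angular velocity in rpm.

|ω_f| ≈ 1100 rpm

The coupling torques are internal; angular momentum about the shared axis is conserved.
Moments of inertia: I_A = ½(1.68)(0.416)² = 0.1454 kg·m²; I_B = ½(47.0)(0.134)² = 0.4220 kg·m²; I_C = ½(1.89)(0.390)² = 0.1437 kg·m².
Taking A's sense as positive: L = (0.1454)(569) − (0.4220)(2150) + (0.1437)(280) = -784.3 kg·m²·rpm.
Combined I = 0.1454 + 0.4220 + 0.1437 = 0.7111 kg·m².
ω_f = L / I = -784.3 / 0.7111 = -1103 rpm.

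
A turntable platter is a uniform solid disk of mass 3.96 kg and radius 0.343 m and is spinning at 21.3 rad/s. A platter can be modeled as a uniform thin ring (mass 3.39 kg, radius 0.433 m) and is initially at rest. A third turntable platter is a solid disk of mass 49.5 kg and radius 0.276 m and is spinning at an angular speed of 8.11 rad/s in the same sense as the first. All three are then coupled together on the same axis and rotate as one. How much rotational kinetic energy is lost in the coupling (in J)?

ΔKE lost ≈ 40.4 J

No external torque acts about the common axis, so total angular momentum is conserved.
Moments of inertia: I_A = ½(3.96)(0.343)² = 0.2329 kg·m²; I_B = (3.39)(0.433)² = 0.6356 kg·m²; I_C = ½(49.5)(0.276)² = 1.885 kg·m².
Taking A's sense as positive: L = (0.2329)(21.3) + (1.885)(8.11) = 20.25 kg·m²·rad/s.
Combined I = 0.2329 + 0.6356 + 1.885 = 2.754 kg·m².
ω_f = L / I = 20.25 / 2.754 = 7.354 rad/s.
KE_i = ½ΣIω² = 114.8 J; KE_f = ½(2.754)(7.354)² = 74.47 J.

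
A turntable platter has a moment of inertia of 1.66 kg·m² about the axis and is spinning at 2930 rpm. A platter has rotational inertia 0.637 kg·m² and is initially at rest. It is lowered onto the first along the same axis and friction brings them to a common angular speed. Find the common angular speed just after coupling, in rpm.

|ω_f| ≈ 2120 rpm

No external torque acts about the common axis, so total angular momentum is conserved.
Taking A's sense as positive: L = (1.660)(2930) = 4864 kg·m²·rpm.
Combined I = 1.660 + 0.6370 = 2.297 kg·m².
ω_f = L / I = 4864 / 2.297 = 2117 rpm.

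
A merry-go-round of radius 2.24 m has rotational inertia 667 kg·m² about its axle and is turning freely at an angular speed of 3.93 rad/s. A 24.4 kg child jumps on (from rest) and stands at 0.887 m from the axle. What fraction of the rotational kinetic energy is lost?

fraction ≈ 0.0280

The added mass arrives with no angular momentum about the axle, and any external torque about the axle is negligible, so the system's angular momentum is conserved.
Added inertia Σmr² = (24.4)(0.887)² = 19.20 kg·m²; I_f = 667.0 + 19.20 = 686.2 kg·m².
ω_f = I_p ω_i / I_f = (667.0)(3.93) / 686.2 = 3.820 rad/s.
KE_i = ½(667.0)(3.930 rad/s)² = 5151 J; KE_f = ½(686.2)(3.820)² = 5007 J.
Fraction lost = 0.02798.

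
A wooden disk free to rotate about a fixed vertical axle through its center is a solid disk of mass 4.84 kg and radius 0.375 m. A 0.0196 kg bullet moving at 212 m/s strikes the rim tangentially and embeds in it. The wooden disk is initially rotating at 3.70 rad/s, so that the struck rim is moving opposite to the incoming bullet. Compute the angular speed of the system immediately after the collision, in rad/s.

|ω_f| ≈ 0.872 rad/s

The axle reaction passes through the axle and exerts no torque about it; angular momentum about the axle is conserved through the impact.
I_p = ½(4.84)(0.375)² = 0.3403 kg·m². Taking the sense of the bullet's angular momentum as positive, L_{bullet} = m v R = (0.0196)(212)(0.375) = 1.558 kg·m²/s.
L_i = −I_p ω_p + m v R = −(0.3403)(3.70) + 1.558 = 0.2990 kg·m²/s.
After sticking, I_f = I_p + m R² = 0.3403 + (0.0196)(0.375)² = 0.3431 kg·m².
ω_f = L_i / I_f = 0.2990 / 0.3431 = 0.8717 rad/s.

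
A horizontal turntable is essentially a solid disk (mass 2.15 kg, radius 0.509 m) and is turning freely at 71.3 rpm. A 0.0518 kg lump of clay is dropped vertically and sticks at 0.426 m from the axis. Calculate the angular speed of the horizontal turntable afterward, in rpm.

The added mass arrives with no angular momentum about the axis, and any external torque about the axis is negligible, so the system's angular momentum is conserved.
I_p = ½(2.15)(0.509)² = 0.2785 kg·m².
Added inertia Σmr² = (0.0518)(0.426)² = 0.009400 kg·m²; I_f = 0.2785 + 0.009400 = 0.2879 kg·m².
ω_f = I_p ω_i / I_f = (0.2785)(71.3) / 0.2879 = 68.97 rpm.

ω_f ≈ 69.0 rpm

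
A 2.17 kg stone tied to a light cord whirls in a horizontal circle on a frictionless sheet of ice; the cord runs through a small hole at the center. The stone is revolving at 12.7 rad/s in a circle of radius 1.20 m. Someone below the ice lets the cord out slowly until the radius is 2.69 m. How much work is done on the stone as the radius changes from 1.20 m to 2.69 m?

W ≈ -202 J

No torque about the axis ⇒ m r₁² ω₁ = m r₂² ω₂.
ω₂ = ω₁ (r₁/r₂)² = (12.7)(1.20/2.69)² = 2.527 rad/s.
W = ΔKE = ½m(v₂² − v₁²) = -201.9 J.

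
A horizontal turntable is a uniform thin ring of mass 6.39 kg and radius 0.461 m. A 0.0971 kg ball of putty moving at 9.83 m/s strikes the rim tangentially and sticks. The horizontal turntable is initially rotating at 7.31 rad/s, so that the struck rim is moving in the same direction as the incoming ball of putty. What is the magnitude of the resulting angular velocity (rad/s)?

The axle reaction passes through the axle and exerts no torque about it; angular momentum about the axle is conserved through the impact.
I_p = (6.39)(0.461)² = 1.358 kg·m². Taking the sense of the ball of putty's angular momentum as positive, L_{ball} = m v R = (0.0971)(9.83)(0.461) = 0.4400 kg·m²/s.
L_i = +I_p ω_p + m v R = +(1.358)(7.31) + 0.4400 = 10.37 kg·m²/s.
After sticking, I_f = I_p + m R² = 1.358 + (0.0971)(0.461)² = 1.379 kg·m².
ω_f = L_i / I_f = 10.37 / 1.379 = 7.520 rad/s.

|ω_f| ≈ 7.52 rad/s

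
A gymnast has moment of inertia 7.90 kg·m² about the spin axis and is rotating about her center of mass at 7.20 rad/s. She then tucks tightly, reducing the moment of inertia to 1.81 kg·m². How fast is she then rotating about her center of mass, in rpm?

No external torque acts about the spin axis, so angular momentum is conserved.
ω₂ = I₁ω₁ / I₂ = (7.900)(7.20 rad/s) / (1.810) = 31.43 rad/s = 300.1 rpm.

ω₂ ≈ 300 rpm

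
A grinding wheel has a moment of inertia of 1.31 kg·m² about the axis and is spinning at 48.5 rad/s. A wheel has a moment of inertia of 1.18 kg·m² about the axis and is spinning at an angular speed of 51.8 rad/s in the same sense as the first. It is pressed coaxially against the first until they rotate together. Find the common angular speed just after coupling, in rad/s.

The coupling torques are internal; angular momentum about the shared axis is conserved.
Taking A's sense as positive: L = (1.310)(48.5) + (1.180)(51.8) = 124.7 kg·m²·rad/s.
Combined I = 1.310 + 1.180 = 2.490 kg·m².
ω_f = L / I = 124.7 / 2.490 = 50.06 rad/s.

|ω_f| ≈ 50.1 rad/s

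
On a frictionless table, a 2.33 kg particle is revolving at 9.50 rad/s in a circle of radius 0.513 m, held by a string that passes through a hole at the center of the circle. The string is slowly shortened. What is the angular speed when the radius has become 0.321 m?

ω₂ ≈ 24.3 rad/s

The constraining force is radial, so m r² ω about the center is conserved.
ω₂ = ω₁ (r₁/r₂)² = (9.50)(0.513/0.321)² = 24.26 rad/s.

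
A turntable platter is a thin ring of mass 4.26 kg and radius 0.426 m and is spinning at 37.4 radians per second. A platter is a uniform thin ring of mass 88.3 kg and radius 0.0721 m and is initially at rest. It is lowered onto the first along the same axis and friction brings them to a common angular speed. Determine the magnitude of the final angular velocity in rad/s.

No external torque acts about the common axis, so total angular momentum is conserved.
Moments of inertia: I_A = (4.26)(0.426)² = 0.7731 kg·m²; I_B = (88.3)(0.0721)² = 0.4590 kg·m².
Taking A's sense as positive: L = (0.7731)(37.4) = 28.91 kg·m²·rad/s.
Combined I = 0.7731 + 0.4590 = 1.232 kg·m².
ω_f = L / I = 28.91 / 1.232 = 23.47 rad/s.

|ω_f| ≈ 23.5 rad/s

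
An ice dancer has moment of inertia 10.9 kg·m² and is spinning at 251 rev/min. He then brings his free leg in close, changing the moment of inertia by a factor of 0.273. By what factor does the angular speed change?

ω₂/ω₁ ≈ 3.66

No external torque acts about the spin axis, so angular momentum is conserved.
I₂ = 0.273 × 10.9 = 2.976 kg·m².
ω₂/ω₁ = I₁/I₂ = 10.90 / 2.976 = 3.663.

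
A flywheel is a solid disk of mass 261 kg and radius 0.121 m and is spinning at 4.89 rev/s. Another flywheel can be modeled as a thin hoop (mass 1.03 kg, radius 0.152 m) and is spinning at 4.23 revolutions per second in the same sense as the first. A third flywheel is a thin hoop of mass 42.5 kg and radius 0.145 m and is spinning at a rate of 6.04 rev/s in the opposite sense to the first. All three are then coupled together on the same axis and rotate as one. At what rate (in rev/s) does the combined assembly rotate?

No external torque acts about the common axis, so total angular momentum is conserved.
Moments of inertia: I_A = ½(261)(0.121)² = 1.911 kg·m²; I_B = (1.03)(0.152)² = 0.02380 kg·m²; I_C = (42.5)(0.145)² = 0.8936 kg·m².
Taking A's sense as positive: L = (1.911)(4.89) + (0.02380)(4.23) − (0.8936)(6.04) = 4.047 kg·m²·rev/s.
Combined I = 1.911 + 0.02380 + 0.8936 = 2.828 kg·m².
ω_f = L / I = 4.047 / 2.828 = 1.431 rev/s.

|ω_f| ≈ 1.43 rev/s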